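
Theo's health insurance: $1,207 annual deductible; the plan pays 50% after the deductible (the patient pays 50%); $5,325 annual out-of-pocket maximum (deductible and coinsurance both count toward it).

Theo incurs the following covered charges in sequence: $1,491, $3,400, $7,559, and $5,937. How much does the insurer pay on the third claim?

$5,283

Claim 1 ($1,491): $1,207 to deductible, leaving $284; patient's 50% is $142. Cost to patient: $1,349. OOP to date $1,349. Plan pays $1,491 − $1,349 = $142.
Claim 2 ($3,400): deductible met; 50% of $3,400 = $1,700. Patient pays $1,700; OOP now $3,049. Insurer: $3,400 − $1,700 = $1,700.
Claim 3 ($7,559): 50% coinsurance on $7,559 = $3,779.50. Adding that to $3,049 gives $6,828.50, past the $5,325 cap; patient pays only $5,325 − $3,049 = $2,276. Plan pays $7,559 − $2,276 = $5,283.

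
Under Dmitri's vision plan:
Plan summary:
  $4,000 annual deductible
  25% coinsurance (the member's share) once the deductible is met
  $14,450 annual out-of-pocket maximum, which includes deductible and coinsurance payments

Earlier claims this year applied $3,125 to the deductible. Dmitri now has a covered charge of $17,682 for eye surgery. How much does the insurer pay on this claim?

$12,605.25

Remaining deductible: $4,000 − $3,125 = $875.
That leaves $17,682 − $875 = $16,807 for coinsurance.
Coinsurance: $16,807 × 25% = $4,201.75.
That puts the member's cost at $875 + $4,201.75 = $5,076.75 before any cap.
Year-to-date out-of-pocket becomes $3,125 + $5,076.75 = $8,201.75, still under the $14,450 maximum, so no cap applies.
Insurer pays the balance: $17,682 − $5,076.75 = $12,605.25.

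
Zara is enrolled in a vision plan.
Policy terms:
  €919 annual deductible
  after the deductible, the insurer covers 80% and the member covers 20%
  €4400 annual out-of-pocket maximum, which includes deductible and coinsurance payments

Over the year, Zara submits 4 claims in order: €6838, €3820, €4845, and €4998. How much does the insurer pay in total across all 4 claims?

Bill 1, €6838: deductible takes €919, €5919 remains; coinsurance €5919 × 20% = €1183.80. Member owes €2102.80 (running OOP €2102.80). Plan pays €6838 − €2102.80 = €4735.20.
Bill 2, €3820: deductible met; 20% of €3820 = €764. Member pays €764; OOP now €2866.80. Insurer: €3820 − €764 = €3056.
Bill 3, €4845: deductible already satisfied, so member's share is 20% × €4845 = €969. Cost to member: €969. OOP to date €3835.80. Insurer: €4845 − €969 = €3876.
Bill 4, €4998: 20% coinsurance on €4998 = €999.60. That would push OOP to €4835.40, over the €4400 cap, so member pays €4400 − €3835.80 = €564.20. Insurer: €4998 − €564.20 = €4433.80.
Insurer total: €4735.20 + €3056 + €3876 + €4433.80 = €16101.

€16101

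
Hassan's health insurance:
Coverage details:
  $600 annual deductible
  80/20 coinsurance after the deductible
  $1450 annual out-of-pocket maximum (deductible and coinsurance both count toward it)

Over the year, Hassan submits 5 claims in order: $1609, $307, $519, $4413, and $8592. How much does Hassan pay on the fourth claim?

Claim 1 — $1609: $600 finishes the deductible; $1009 goes to coinsurance; 20% of $1009 = $201.80. Cost to patient: $801.80. OOP to date $801.80.
Claim 2 — $307: 20% coinsurance on $307 = $61.40. Cost to patient: $61.40. OOP to date $863.20.
Claim 3 — $519: 20% coinsurance on $519 = $103.80. Patient owes $103.80 (running OOP $967).
Claim 4 — $4413: 20% coinsurance on $4413 = $882.60. Adding that to $967 gives $1849.60, past the $1450 cap; patient pays only $1450 − $967 = $483.

$483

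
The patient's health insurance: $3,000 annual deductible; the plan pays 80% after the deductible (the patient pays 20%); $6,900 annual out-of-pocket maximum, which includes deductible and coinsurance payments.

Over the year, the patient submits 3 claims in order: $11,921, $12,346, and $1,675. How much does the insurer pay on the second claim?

$10,230.20

Claim 1 — $11,921: deductible takes $3,000, $8,921 remains; 20% of $8,921 = $1,784.20. Patient pays $4,784.20; OOP now $4,784.20. Insurer: $11,921 − $4,784.20 = $7,136.80.
Claim 2 — $12,346: deductible met; 20% of $12,346 = $2,469.20. OOP would hit $7,253.40 > $6,900, so the cap limits the patient to $6,900 − $4,784.20 = $2,115.80. Insurer: $12,346 − $2,115.80 = $10,230.20.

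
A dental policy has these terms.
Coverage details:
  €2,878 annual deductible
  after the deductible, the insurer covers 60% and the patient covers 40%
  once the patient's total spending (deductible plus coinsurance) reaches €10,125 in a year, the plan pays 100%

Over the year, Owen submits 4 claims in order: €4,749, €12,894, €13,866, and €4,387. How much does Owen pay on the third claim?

#1 (€4,749): €2,878 finishes the deductible; €1,871 goes to coinsurance; coinsurance €1,871 × 40% = €748.40. Cost to patient: €3,626.40. OOP to date €3,626.40.
#2 (€12,894): 40% coinsurance on €12,894 = €5,157.60. Cost to patient: €5,157.60. OOP to date €8,784.
#3 (€13,866): deductible already satisfied, so patient's share is 40% × €13,866 = €5,546.40. OOP would hit €14,330.40 > €10,125, so the cap limits the patient to €10,125 − €8,784 = €1,341.

€1,341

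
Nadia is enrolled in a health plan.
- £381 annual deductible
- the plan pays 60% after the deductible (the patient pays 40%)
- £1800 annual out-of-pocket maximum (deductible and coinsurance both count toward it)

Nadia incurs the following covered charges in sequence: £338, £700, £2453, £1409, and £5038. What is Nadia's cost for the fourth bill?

£175

Claim 1 — £338: fully absorbed by the deductible. Cost to patient: £338. OOP to date £338.
Claim 2 — £700: deductible takes £43, £657 remains; coinsurance £657 × 40% = £262.80. Patient owes £305.80 (running OOP £643.80).
Claim 3 — £2453: deductible already satisfied, so patient's share is 40% × £2453 = £981.20. Patient owes £981.20 (running OOP £1625).
Claim 4 — £1409: deductible already satisfied, so patient's share is 40% × £1409 = £563.60. OOP would hit £2188.60 > £1800, so the cap limits the patient to £1800 − £1625 = £175.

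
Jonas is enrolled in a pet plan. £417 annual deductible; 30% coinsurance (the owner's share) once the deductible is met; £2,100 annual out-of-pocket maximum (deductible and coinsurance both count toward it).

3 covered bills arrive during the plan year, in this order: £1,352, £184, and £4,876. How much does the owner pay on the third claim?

#1 (£1,352): deductible takes £417, £935 remains; 30% of £935 = £280.50. Cost to owner: £697.50. OOP to date £697.50.
#2 (£184): deductible already satisfied, so owner's share is 30% × £184 = £55.20. Owner owes £55.20 (running OOP £752.70).
#3 (£4,876): 30% coinsurance on £4,876 = £1,462.80. OOP would hit £2,215.50 > £2,100, so the cap limits the owner to £2,100 − £752.70 = £1,347.30.

£1,347.30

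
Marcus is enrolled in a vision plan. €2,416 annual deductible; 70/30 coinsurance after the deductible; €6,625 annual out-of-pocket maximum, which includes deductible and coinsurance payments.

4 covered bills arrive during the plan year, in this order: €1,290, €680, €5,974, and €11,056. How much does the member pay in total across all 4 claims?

#1 (€1,290): entire amount goes to the deductible. Member owes €1,290 (running OOP €1,290).
#2 (€680): all of it applies to the deductible. Member owes €680 (running OOP €1,970).
#3 (€5,974): deductible takes €446, €5,528 remains; coinsurance €5,528 × 30% = €1,658.40. Member owes €2,104.40 (running OOP €4,074.40).
#4 (€11,056): deductible already satisfied, so member's share is 30% × €11,056 = €3,316.80. Adding that to €4,074.40 gives €7,391.20, past the €6,625 cap; member pays only €6,625 − €4,074.40 = €2,550.60.
Total paid by the member: €1,290 + €680 + €2,104.40 + €2,550.60 = €6,625.

€6,625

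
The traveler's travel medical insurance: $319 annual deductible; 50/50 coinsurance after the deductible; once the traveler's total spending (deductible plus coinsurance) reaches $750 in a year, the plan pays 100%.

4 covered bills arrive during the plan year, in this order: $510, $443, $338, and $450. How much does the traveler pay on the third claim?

$114

Bill 1, $510: $319 to deductible, leaving $191; 50% of $191 = $95.50. Cost to traveler: $414.50. OOP to date $414.50.
Bill 2, $443: deductible already satisfied, so traveler's share is 50% × $443 = $221.50. Traveler pays $221.50; OOP now $636.
Bill 3, $338: deductible met; 50% of $338 = $169. Adding that to $636 gives $805, past the $750 cap; traveler pays only $750 − $636 = $114.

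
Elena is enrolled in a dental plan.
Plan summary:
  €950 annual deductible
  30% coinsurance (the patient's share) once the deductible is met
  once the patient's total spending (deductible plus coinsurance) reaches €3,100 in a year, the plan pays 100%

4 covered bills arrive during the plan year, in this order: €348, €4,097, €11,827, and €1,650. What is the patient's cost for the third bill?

#1 (€348): all of it applies to the deductible. Cost to patient: €348. OOP to date €348.
#2 (€4,097): €602 finishes the deductible; €3,495 goes to coinsurance; coinsurance €3,495 × 30% = €1,048.50. Patient pays €1,650.50; OOP now €1,998.50.
#3 (€11,827): deductible met; 30% of €11,827 = €3,548.10. That would push OOP to €5,546.60, over the €3,100 cap, so patient pays €3,100 − €1,998.50 = €1,101.50.

€1,101.50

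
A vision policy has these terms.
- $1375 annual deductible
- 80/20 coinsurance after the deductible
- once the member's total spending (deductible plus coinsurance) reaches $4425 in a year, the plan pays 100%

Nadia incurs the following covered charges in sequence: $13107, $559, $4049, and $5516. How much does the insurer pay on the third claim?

$3457.20

Bill 1, $13107: deductible takes $1375, $11732 remains; 20% of $11732 = $2346.40. Member pays $3721.40; OOP now $3721.40. Plan pays $13107 − $3721.40 = $9385.60.
Bill 2, $559: deductible met; 20% of $559 = $111.80. Member pays $111.80; OOP now $3833.20. Plan pays $559 − $111.80 = $447.20.
Bill 3, $4049: deductible met; 20% of $4049 = $809.80. Adding that to $3833.20 gives $4643, past the $4425 cap; member pays only $4425 − $3833.20 = $591.80. Insurer: $4049 − $591.80 = $3457.20.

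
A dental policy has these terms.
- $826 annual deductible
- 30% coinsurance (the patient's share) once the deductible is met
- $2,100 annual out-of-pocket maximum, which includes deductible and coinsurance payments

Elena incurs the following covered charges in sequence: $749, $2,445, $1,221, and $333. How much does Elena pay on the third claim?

$366.30

#1 ($749): all of it applies to the deductible. Cost to patient: $749. OOP to date $749.
#2 ($2,445): $77 finishes the deductible; $2,368 goes to coinsurance; coinsurance $2,368 × 30% = $710.40. Cost to patient: $787.40. OOP to date $1,536.40.
#3 ($1,221): deductible met; 30% of $1,221 = $366.30. Patient owes $366.30 (running OOP $1,902.70).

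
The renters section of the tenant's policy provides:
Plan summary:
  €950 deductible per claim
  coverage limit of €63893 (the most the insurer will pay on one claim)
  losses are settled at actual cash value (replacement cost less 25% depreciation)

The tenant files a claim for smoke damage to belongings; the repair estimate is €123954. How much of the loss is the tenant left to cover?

€60061

Actual cash value after 25% depreciation: €123954 × 75% = €92965.50.
Subtract the deductible: €92965.50 − €950 = €92015.50.
The €63893 per-incident cap binds; insurer pays €63893.
Tenant's share is the uncovered remainder: €123954 − €63893 = €60061.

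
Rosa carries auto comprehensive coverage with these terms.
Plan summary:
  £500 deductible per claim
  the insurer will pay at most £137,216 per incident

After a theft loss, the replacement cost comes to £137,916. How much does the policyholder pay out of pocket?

After the deductible, £137,916 − £500 = £137,416 remains.
The £137,216 per-incident cap binds; insurer pays £137,216.
Policyholder's share is the uncovered remainder: £137,916 − £137,216 = £700.

£700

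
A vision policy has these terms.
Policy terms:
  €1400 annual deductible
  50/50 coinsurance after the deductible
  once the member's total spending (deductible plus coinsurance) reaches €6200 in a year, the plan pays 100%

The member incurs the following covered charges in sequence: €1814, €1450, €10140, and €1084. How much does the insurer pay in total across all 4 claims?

€8288

Claim 1 (€1814): deductible takes €1400, €414 remains; 50% of €414 = €207. Member owes €1607 (running OOP €1607). Plan pays €1814 − €1607 = €207.
Claim 2 (€1450): 50% coinsurance on €1450 = €725. Member owes €725 (running OOP €2332). Plan pays €1450 − €725 = €725.
Claim 3 (€10140): deductible already satisfied, so member's share is 50% × €10140 = €5070. That would push OOP to €7402, over the €6200 cap, so member pays €6200 − €2332 = €3868. Insurer: €10140 − €3868 = €6272.
Claim 4 (€1084): deductible already satisfied, so member's share is 50% × €1084 = €542. That would push OOP to €6742, over the €6200 cap, so member pays €6200 − €6200 = €0. Insurer: €1084 − €0 = €1084.
Insurer total = bills − member's total = €14488 − €6200 = €8288.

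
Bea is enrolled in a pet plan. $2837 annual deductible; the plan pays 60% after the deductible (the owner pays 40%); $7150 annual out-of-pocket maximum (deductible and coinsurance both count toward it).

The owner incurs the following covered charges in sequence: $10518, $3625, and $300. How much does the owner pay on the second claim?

$1240.60

Claim 1 ($10518): $2837 to deductible, leaving $7681; owner's 40% is $3072.40. Cost to owner: $5909.40. OOP to date $5909.40.
Claim 2 ($3625): 40% coinsurance on $3625 = $1450. That would push OOP to $7359.40, over the $7150 cap, so owner pays $7150 − $5909.40 = $1240.60.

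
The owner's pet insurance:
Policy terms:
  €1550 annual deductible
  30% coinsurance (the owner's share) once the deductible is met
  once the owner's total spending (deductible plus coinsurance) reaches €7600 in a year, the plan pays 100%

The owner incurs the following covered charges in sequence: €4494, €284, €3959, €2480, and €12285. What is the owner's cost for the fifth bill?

Claim 1 — €4494: deductible takes €1550, €2944 remains; owner's 30% is €883.20. Cost to owner: €2433.20. OOP to date €2433.20.
Claim 2 — €284: deductible already satisfied, so owner's share is 30% × €284 = €85.20. Cost to owner: €85.20. OOP to date €2518.40.
Claim 3 — €3959: 30% coinsurance on €3959 = €1187.70. Owner owes €1187.70 (running OOP €3706.10).
Claim 4 — €2480: 30% coinsurance on €2480 = €744. Owner owes €744 (running OOP €4450.10).
Claim 5 — €12285: deductible already satisfied, so owner's share is 30% × €12285 = €3685.50. OOP would hit €8135.60 > €7600, so the cap limits the owner to €7600 − €4450.10 = €3149.90.

€3149.90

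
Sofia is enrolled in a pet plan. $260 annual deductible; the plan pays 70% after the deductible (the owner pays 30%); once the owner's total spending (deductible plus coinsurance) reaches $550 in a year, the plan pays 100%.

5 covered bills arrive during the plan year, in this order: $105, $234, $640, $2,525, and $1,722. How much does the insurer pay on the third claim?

Claim 1 ($105): entire amount goes to the deductible. Owner owes $105 (running OOP $105). Insurer: $105 − $105 = $0.
Claim 2 ($234): deductible takes $155, $79 remains; 30% of $79 = $23.70. Cost to owner: $178.70. OOP to date $283.70. Plan pays $234 − $178.70 = $55.30.
Claim 3 ($640): deductible already satisfied, so owner's share is 30% × $640 = $192. Owner owes $192 (running OOP $475.70). Plan pays $640 − $192 = $448.

$448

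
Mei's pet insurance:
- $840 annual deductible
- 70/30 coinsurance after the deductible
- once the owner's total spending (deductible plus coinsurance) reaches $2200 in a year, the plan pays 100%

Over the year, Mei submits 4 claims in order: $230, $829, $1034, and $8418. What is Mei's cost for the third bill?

$310.20

#1 ($230): all of it applies to the deductible. Owner pays $230; OOP now $230.
#2 ($829): $610 to deductible, leaving $219; owner's 30% is $65.70. Owner owes $675.70 (running OOP $905.70).
#3 ($1034): 30% coinsurance on $1034 = $310.20. Owner pays $310.20; OOP now $1215.90.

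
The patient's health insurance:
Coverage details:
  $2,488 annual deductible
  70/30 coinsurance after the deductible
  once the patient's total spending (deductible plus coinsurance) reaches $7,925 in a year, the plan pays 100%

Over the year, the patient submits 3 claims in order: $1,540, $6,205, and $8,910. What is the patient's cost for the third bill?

$2,673

Claim 1 ($1,540): all of it applies to the deductible. Patient owes $1,540 (running OOP $1,540).
Claim 2 ($6,205): $948 finishes the deductible; $5,257 goes to coinsurance; patient's 30% is $1,577.10. Patient pays $2,525.10; OOP now $4,065.10.
Claim 3 ($8,910): 30% coinsurance on $8,910 = $2,673. Cost to patient: $2,673. OOP to date $6,738.10.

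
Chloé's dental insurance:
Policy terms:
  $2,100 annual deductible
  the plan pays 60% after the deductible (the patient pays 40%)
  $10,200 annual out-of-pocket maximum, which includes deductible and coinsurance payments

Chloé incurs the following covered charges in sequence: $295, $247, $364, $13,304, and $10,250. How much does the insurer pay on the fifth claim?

$6,994

Bill 1, $295: entire amount goes to the deductible. Patient pays $295; OOP now $295. Insurer: $295 − $295 = $0.
Bill 2, $247: fully absorbed by the deductible. Patient owes $247 (running OOP $542). Plan pays $247 − $247 = $0.
Bill 3, $364: entire amount goes to the deductible. Cost to patient: $364. OOP to date $906. Plan pays $364 − $364 = $0.
Bill 4, $13,304: deductible takes $1,194, $12,110 remains; patient's 40% is $4,844. Patient pays $6,038; OOP now $6,944. Plan pays $13,304 − $6,038 = $7,266.
Bill 5, $10,250: deductible already satisfied, so patient's share is 40% × $10,250 = $4,100. That would push OOP to $11,044, over the $10,200 cap, so patient pays $10,200 − $6,944 = $3,256. Insurer: $10,250 − $3,256 = $6,994.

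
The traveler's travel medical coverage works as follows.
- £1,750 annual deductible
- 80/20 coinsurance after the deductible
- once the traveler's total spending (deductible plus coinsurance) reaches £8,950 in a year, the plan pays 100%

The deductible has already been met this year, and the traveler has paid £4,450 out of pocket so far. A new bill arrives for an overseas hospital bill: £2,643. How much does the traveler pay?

£528.60

With the deductible met, the entire £2,643 is subject to coinsurance.
Coinsurance: £2,643 × 20% = £528.60.
Cumulative spending £4,450 + £528.60 = £4,978.60 stays under the £8,950 maximum.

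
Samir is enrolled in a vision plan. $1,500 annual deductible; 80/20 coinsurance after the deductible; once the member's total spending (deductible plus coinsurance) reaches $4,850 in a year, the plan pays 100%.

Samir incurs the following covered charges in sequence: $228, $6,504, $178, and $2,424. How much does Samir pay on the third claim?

Claim 1 ($228): fully absorbed by the deductible. Cost to member: $228. OOP to date $228.
Claim 2 ($6,504): $1,272 to deductible, leaving $5,232; coinsurance $5,232 × 20% = $1,046.40. Member pays $2,318.40; OOP now $2,546.40.
Claim 3 ($178): deductible already satisfied, so member's share is 20% × $178 = $35.60. Member owes $35.60 (running OOP $2,582).

$35.60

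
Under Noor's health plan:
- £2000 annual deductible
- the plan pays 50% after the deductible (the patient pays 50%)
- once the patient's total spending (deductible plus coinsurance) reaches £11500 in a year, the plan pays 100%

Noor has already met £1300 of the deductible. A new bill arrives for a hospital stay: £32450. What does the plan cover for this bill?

£22250

£1300 of the £2000 deductible is already met, leaving £700.
After the £700 deductible portion, £32450 − £700 = £31750 is subject to coinsurance.
50% of £31750 = £15875 falls to the patient.
That puts the patient's cost at £700 + £15875 = £16575 before any cap.
Adding £16575 to the £1300 already spent would give £17875, which exceeds the £11500 cap; the patient pays just £11500 − £1300 = £10200.
The plan picks up £32450 − £10200 = £22250.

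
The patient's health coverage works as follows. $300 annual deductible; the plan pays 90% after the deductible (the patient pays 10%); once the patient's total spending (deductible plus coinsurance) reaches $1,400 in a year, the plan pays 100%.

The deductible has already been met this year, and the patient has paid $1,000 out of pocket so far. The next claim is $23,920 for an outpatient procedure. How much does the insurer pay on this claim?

$23,520

With the deductible met, the entire $23,920 is subject to coinsurance.
Patient's 10% share of $23,920 is $2,392.
That would bring total out-of-pocket to $3,392, past the $1,400 cap. The patient is capped at $1,400 − $1,000 = $400 on this claim.
The insurer covers the remainder: $23,920 − $400 = $23,520.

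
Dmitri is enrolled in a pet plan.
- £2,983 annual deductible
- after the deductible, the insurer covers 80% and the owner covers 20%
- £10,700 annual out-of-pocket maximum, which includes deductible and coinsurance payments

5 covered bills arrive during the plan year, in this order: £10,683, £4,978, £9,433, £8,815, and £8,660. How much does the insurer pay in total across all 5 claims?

£31,869

Bill 1, £10,683: £2,983 to deductible, leaving £7,700; coinsurance £7,700 × 20% = £1,540. Owner pays £4,523; OOP now £4,523. Insurer: £10,683 − £4,523 = £6,160.
Bill 2, £4,978: 20% coinsurance on £4,978 = £995.60. Cost to owner: £995.60. OOP to date £5,518.60. Insurer: £4,978 − £995.60 = £3,982.40.
Bill 3, £9,433: deductible already satisfied, so owner's share is 20% × £9,433 = £1,886.60. Cost to owner: £1,886.60. OOP to date £7,405.20. Insurer: £9,433 − £1,886.60 = £7,546.40.
Bill 4, £8,815: deductible already satisfied, so owner's share is 20% × £8,815 = £1,763. Owner owes £1,763 (running OOP £9,168.20). Plan pays £8,815 − £1,763 = £7,052.
Bill 5, £8,660: deductible already satisfied, so owner's share is 20% × £8,660 = £1,732. That would push OOP to £10,900.20, over the £10,700 cap, so owner pays £10,700 − £9,168.20 = £1,531.80. Plan pays £8,660 − £1,531.80 = £7,128.20.
Insurer total = bills − owner's total = £42,569 − £10,700 = £31,869.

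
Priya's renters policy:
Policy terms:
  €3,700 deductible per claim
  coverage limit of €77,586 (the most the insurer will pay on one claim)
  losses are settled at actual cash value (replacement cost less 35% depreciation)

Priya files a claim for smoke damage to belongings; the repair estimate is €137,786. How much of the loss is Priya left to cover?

€60,200

Actual cash value after 35% depreciation: €137,786 × 65% = €89,560.90.
Subtract the deductible: €89,560.90 − €3,700 = €85,860.90.
The €77,586 per-incident cap binds; insurer pays €77,586.
The tenant bears the rest of the original loss: €137,786 − €77,586 = €60,200.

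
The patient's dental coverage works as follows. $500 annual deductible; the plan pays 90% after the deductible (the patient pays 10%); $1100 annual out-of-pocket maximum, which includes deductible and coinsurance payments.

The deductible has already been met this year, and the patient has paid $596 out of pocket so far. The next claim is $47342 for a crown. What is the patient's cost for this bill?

$504

With the deductible met, the entire $47342 is subject to coinsurance.
10% of $47342 = $4734.20 falls to the patient.
That would bring total out-of-pocket to $5330.20, past the $1100 cap. The patient is capped at $1100 − $596 = $504 on this claim.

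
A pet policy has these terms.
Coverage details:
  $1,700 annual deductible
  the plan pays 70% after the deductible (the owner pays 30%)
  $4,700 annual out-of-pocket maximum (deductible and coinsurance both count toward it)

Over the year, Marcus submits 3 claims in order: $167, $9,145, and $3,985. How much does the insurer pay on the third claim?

Claim 1 — $167: fully absorbed by the deductible. Owner pays $167; OOP now $167. Plan pays $167 − $167 = $0.
Claim 2 — $9,145: $1,533 finishes the deductible; $7,612 goes to coinsurance; 30% of $7,612 = $2,283.60. Owner pays $3,816.60; OOP now $3,983.60. Insurer: $9,145 − $3,816.60 = $5,328.40.
Claim 3 — $3,985: deductible already satisfied, so owner's share is 30% × $3,985 = $1,195.50. Adding that to $3,983.60 gives $5,179.10, past the $4,700 cap; owner pays only $4,700 − $3,983.60 = $716.40. Plan pays $3,985 − $716.40 = $3,268.60.

$3,268.60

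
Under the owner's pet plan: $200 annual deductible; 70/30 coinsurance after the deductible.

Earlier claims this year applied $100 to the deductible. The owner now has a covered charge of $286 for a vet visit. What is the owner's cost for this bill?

$155.80

Deductible still to meet: $200 − $100 = $100.
After the $100 deductible portion, $286 − $100 = $186 is subject to coinsurance.
30% of $186 = $55.80 falls to the owner.
Owner responsibility: $100 + $55.80 = $155.80.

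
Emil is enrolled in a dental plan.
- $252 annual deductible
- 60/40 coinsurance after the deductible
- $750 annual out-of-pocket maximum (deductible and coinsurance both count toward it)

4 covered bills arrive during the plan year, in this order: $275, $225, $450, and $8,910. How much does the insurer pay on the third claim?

$270

Claim 1 ($275): $252 finishes the deductible; $23 goes to coinsurance; coinsurance $23 × 40% = $9.20. Patient owes $261.20 (running OOP $261.20). Insurer: $275 − $261.20 = $13.80.
Claim 2 ($225): 40% coinsurance on $225 = $90. Cost to patient: $90. OOP to date $351.20. Plan pays $225 − $90 = $135.
Claim 3 ($450): deductible already satisfied, so patient's share is 40% × $450 = $180. Cost to patient: $180. OOP to date $531.20. Plan pays $450 − $180 = $270.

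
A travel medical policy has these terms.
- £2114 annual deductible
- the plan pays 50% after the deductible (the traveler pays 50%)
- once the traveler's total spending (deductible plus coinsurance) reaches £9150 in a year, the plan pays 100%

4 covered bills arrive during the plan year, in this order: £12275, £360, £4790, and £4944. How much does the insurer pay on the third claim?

#1 (£12275): deductible takes £2114, £10161 remains; traveler's 50% is £5080.50. Traveler pays £7194.50; OOP now £7194.50. Plan pays £12275 − £7194.50 = £5080.50.
#2 (£360): deductible met; 50% of £360 = £180. Traveler owes £180 (running OOP £7374.50). Plan pays £360 − £180 = £180.
#3 (£4790): deductible already satisfied, so traveler's share is 50% × £4790 = £2395. OOP would hit £9769.50 > £9150, so the cap limits the traveler to £9150 − £7374.50 = £1775.50. Plan pays £4790 − £1775.50 = £3014.50.

£3014.50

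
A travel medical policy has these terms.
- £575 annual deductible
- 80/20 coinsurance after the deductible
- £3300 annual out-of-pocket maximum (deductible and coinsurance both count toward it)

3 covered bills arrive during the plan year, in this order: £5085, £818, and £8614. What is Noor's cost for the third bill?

£1659.40

Bill 1, £5085: £575 finishes the deductible; £4510 goes to coinsurance; coinsurance £4510 × 20% = £902. Traveler pays £1477; OOP now £1477.
Bill 2, £818: 20% coinsurance on £818 = £163.60. Cost to traveler: £163.60. OOP to date £1640.60.
Bill 3, £8614: 20% coinsurance on £8614 = £1722.80. OOP would hit £3363.40 > £3300, so the cap limits the traveler to £3300 − £1640.60 = £1659.40.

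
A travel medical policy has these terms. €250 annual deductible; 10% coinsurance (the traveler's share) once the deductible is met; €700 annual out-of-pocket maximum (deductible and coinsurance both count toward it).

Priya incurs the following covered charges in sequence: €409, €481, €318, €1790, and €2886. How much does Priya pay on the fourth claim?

€179

Claim 1 (€409): €250 finishes the deductible; €159 goes to coinsurance; traveler's 10% is €15.90. Cost to traveler: €265.90. OOP to date €265.90.
Claim 2 (€481): deductible already satisfied, so traveler's share is 10% × €481 = €48.10. Traveler pays €48.10; OOP now €314.
Claim 3 (€318): 10% coinsurance on €318 = €31.80. Cost to traveler: €31.80. OOP to date €345.80.
Claim 4 (€1790): deductible met; 10% of €1790 = €179. Cost to traveler: €179. OOP to date €524.80.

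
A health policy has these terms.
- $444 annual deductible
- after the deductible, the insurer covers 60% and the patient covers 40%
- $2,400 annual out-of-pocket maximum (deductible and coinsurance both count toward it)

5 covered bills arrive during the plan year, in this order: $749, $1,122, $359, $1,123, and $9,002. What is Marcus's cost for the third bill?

Bill 1, $749: $444 to deductible, leaving $305; 40% of $305 = $122. Patient owes $566 (running OOP $566).
Bill 2, $1,122: deductible met; 40% of $1,122 = $448.80. Patient owes $448.80 (running OOP $1,014.80).
Bill 3, $359: deductible already satisfied, so patient's share is 40% × $359 = $143.60. Cost to patient: $143.60. OOP to date $1,158.40.

$143.60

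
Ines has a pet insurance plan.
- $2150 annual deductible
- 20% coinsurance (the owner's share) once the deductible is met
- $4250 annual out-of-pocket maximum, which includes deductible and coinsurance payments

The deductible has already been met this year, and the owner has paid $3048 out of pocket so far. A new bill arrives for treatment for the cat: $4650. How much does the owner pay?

With the deductible met, the entire $4650 is subject to coinsurance.
20% of $4650 = $930 falls to the owner.
Total out-of-pocket so far would be $3048 + $930 = $3978, below the $4250 cap — no reduction.

$930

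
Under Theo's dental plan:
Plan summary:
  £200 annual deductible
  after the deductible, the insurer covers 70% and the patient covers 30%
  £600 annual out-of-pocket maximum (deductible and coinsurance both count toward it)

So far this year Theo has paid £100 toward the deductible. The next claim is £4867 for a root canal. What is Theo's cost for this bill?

£500

Remaining deductible: £200 − £100 = £100.
After the £100 deductible portion, £4867 − £100 = £4767 is subject to coinsurance.
Coinsurance: £4767 × 30% = £1430.10.
That puts the patient's cost at £100 + £1430.10 = £1530.10 before any cap.
Adding £1530.10 to the £100 already spent would give £1630.10, which exceeds the £600 cap; the patient pays just £600 − £100 = £500.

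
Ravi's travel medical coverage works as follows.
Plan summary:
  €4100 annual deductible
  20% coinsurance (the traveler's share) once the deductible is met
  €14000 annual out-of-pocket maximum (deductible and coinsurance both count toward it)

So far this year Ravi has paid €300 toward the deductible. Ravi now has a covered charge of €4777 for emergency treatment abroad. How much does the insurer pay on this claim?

€300 of the €4100 deductible is already met, leaving €3800.
The remaining €977 (= €4777 − €3800) moves to coinsurance.
Traveler's 20% share of €977 is €195.40.
Traveler responsibility before any cap: €3800 + €195.40 = €3995.40.
Year-to-date out-of-pocket becomes €300 + €3995.40 = €4295.40, still under the €14000 maximum, so no cap applies.
The insurer covers the remainder: €4777 − €3995.40 = €781.60.

€781.60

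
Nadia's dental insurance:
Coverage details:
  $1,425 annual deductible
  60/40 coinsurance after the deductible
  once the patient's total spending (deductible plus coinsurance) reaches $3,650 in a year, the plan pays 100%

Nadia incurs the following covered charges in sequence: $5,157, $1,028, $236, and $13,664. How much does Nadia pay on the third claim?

$94.40

#1 ($5,157): $1,425 to deductible, leaving $3,732; coinsurance $3,732 × 40% = $1,492.80. Patient owes $2,917.80 (running OOP $2,917.80).
#2 ($1,028): deductible met; 40% of $1,028 = $411.20. Cost to patient: $411.20. OOP to date $3,329.
#3 ($236): deductible already satisfied, so patient's share is 40% × $236 = $94.40. Patient owes $94.40 (running OOP $3,423.40).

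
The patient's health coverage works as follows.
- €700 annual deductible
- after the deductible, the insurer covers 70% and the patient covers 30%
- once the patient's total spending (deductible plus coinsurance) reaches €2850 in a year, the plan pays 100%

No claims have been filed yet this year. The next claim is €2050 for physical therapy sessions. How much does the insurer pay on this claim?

The full €700 deductible is still open; €700 of this bill applies to it.
That leaves €2050 − €700 = €1350 for coinsurance.
30% of €1350 = €405 falls to the patient.
That puts the patient's cost at €700 + €405 = €1105 before any cap.
Cumulative spending €0 + €1105 = €1105 stays under the €2850 maximum.
Insurer pays the balance: €2050 − €1105 = €945.

€945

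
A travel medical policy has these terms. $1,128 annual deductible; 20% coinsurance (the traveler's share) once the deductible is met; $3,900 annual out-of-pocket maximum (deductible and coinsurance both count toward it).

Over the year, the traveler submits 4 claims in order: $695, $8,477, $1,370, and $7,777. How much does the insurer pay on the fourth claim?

Claim 1 — $695: fully absorbed by the deductible. Traveler pays $695; OOP now $695. Plan pays $695 − $695 = $0.
Claim 2 — $8,477: deductible takes $433, $8,044 remains; traveler's 20% is $1,608.80. Cost to traveler: $2,041.80. OOP to date $2,736.80. Insurer: $8,477 − $2,041.80 = $6,435.20.
Claim 3 — $1,370: 20% coinsurance on $1,370 = $274. Traveler owes $274 (running OOP $3,010.80). Plan pays $1,370 − $274 = $1,096.
Claim 4 — $7,777: deductible met; 20% of $7,777 = $1,555.40. That would push OOP to $4,566.20, over the $3,900 cap, so traveler pays $3,900 − $3,010.80 = $889.20. Plan pays $7,777 − $889.20 = $6,887.80.

$6,887.80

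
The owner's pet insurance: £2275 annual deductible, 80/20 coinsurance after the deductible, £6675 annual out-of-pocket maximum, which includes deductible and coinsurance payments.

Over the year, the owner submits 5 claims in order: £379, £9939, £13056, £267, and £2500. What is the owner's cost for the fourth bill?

Claim 1 (£379): all of it applies to the deductible. Owner owes £379 (running OOP £379).
Claim 2 (£9939): deductible takes £1896, £8043 remains; owner's 20% is £1608.60. Owner owes £3504.60 (running OOP £3883.60).
Claim 3 (£13056): deductible met; 20% of £13056 = £2611.20. Owner owes £2611.20 (running OOP £6494.80).
Claim 4 (£267): deductible already satisfied, so owner's share is 20% × £267 = £53.40. Owner owes £53.40 (running OOP £6548.20).

£53.40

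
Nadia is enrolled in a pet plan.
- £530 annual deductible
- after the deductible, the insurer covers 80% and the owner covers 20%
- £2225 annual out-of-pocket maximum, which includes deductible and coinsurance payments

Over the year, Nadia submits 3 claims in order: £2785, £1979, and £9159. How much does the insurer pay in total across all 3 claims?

£11698

#1 (£2785): £530 to deductible, leaving £2255; owner's 20% is £451. Owner owes £981 (running OOP £981). Plan pays £2785 − £981 = £1804.
#2 (£1979): deductible met; 20% of £1979 = £395.80. Cost to owner: £395.80. OOP to date £1376.80. Plan pays £1979 − £395.80 = £1583.20.
#3 (£9159): 20% coinsurance on £9159 = £1831.80. OOP would hit £3208.60 > £2225, so the cap limits the owner to £2225 − £1376.80 = £848.20. Insurer: £9159 − £848.20 = £8310.80.
Insurer total: £1804 + £1583.20 + £8310.80 = £11698.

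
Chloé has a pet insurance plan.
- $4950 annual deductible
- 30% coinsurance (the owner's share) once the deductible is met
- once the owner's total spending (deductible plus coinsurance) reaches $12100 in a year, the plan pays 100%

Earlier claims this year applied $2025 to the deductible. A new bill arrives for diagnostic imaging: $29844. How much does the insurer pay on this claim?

$2025 of the $4950 deductible is already met, leaving $2925.
That leaves $29844 − $2925 = $26919 for coinsurance.
Coinsurance: $26919 × 30% = $8075.70.
Owner responsibility before any cap: $2925 + $8075.70 = $11000.70.
That would bring total out-of-pocket to $13025.70, past the $12100 cap. The owner is capped at $12100 − $2025 = $10075 on this claim.
The plan picks up $29844 − $10075 = $19769.

$19769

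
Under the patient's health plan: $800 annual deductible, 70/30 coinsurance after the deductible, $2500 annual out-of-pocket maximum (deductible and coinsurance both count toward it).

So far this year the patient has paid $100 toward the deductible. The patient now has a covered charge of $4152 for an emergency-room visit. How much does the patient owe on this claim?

Remaining deductible: $800 − $100 = $700.
After the $700 deductible portion, $4152 − $700 = $3452 is subject to coinsurance.
30% of $3452 = $1035.60 falls to the patient.
Patient responsibility before any cap: $700 + $1035.60 = $1735.60.
Year-to-date out-of-pocket becomes $100 + $1735.60 = $1835.60, still under the $2500 maximum, so no cap applies.

$1735.60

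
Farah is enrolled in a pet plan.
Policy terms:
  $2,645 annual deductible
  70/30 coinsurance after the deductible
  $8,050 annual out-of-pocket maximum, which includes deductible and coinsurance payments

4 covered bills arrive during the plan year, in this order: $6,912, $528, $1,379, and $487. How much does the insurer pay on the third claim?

Bill 1, $6,912: deductible takes $2,645, $4,267 remains; owner's 30% is $1,280.10. Owner pays $3,925.10; OOP now $3,925.10. Plan pays $6,912 − $3,925.10 = $2,986.90.
Bill 2, $528: 30% coinsurance on $528 = $158.40. Owner pays $158.40; OOP now $4,083.50. Plan pays $528 − $158.40 = $369.60.
Bill 3, $1,379: deductible met; 30% of $1,379 = $413.70. Owner pays $413.70; OOP now $4,497.20. Plan pays $1,379 − $413.70 = $965.30.

$965.30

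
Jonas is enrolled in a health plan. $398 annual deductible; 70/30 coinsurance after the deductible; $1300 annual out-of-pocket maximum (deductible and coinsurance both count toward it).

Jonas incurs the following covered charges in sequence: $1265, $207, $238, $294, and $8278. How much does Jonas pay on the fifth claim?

$420.20

Bill 1, $1265: $398 to deductible, leaving $867; patient's 30% is $260.10. Cost to patient: $658.10. OOP to date $658.10.
Bill 2, $207: deductible already satisfied, so patient's share is 30% × $207 = $62.10. Patient pays $62.10; OOP now $720.20.
Bill 3, $238: deductible met; 30% of $238 = $71.40. Patient pays $71.40; OOP now $791.60.
Bill 4, $294: 30% coinsurance on $294 = $88.20. Patient owes $88.20 (running OOP $879.80).
Bill 5, $8278: deductible met; 30% of $8278 = $2483.40. Adding that to $879.80 gives $3363.20, past the $1300 cap; patient pays only $1300 − $879.80 = $420.20.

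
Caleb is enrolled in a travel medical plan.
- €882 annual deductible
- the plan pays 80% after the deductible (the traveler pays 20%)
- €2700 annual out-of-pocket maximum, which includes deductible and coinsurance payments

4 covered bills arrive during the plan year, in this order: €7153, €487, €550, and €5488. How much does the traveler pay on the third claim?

Claim 1 (€7153): €882 to deductible, leaving €6271; 20% of €6271 = €1254.20. Traveler owes €2136.20 (running OOP €2136.20).
Claim 2 (€487): deductible met; 20% of €487 = €97.40. Cost to traveler: €97.40. OOP to date €2233.60.
Claim 3 (€550): deductible met; 20% of €550 = €110. Traveler owes €110 (running OOP €2343.60).

€110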